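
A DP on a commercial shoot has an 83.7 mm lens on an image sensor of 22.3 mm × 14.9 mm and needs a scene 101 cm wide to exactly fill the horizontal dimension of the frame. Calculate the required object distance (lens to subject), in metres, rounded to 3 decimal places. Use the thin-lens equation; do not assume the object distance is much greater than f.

3.875 m

W: 101 cm = 1010 mm.
Magnification m = w/W = dᵢ/dₒ; combined with 1/f = 1/dₒ + 1/dᵢ this gives dₒ = f·(1 + W/w).
dₒ = 83.7 mm × (1 + 1010/22.3) = 83.7 × 46.2915 ≈ 3874.597 mm = 3.8746 m.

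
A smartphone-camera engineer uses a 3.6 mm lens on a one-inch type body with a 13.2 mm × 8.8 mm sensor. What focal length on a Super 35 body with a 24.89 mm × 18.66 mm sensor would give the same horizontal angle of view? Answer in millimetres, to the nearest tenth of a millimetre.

6.8 mm

Equal angle of view means equal width/f ratio, so f₂ = f₁ · (width₂/width₁) = 3.6 × 24.89/13.2.
f₂ = 3.6 × 1.88561 ≈ 6.788 mm.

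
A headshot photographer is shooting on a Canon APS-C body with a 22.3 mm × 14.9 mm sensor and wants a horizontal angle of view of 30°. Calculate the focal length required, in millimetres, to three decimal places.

41.612 mm

From α = 2·arctan(w/2f) we get f = w / (2·tan(α/2)).
With w = 22.3 mm and α/2 = 15°, tan(α/2) ≈ 0.26795, so f ≈ 22.3 / 0.53590 ≈ 41.6124 mm.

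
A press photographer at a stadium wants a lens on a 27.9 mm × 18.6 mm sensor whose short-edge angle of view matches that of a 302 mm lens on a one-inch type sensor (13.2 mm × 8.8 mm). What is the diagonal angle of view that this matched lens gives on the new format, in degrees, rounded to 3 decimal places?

3.009°

Equal short-edge AOV ⇒ f₂ = f₁ · 18.6/8.8 = 302 × 2.11364 ≈ 638.3182 mm.
Sensor diagonal = √(27.9² + 18.6²) = √1124.3700 ≈ 33.5316 mm.
Diagonal AOV on the new format = 2·arctan(33.5316 / (2 × 638.3182)) = 2·arctan(0.02627) ≈ 3.0091°.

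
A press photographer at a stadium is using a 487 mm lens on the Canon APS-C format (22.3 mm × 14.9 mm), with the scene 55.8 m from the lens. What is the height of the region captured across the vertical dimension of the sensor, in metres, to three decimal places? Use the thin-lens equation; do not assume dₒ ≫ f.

dₒ: 55.8 m = 55800 mm.
Similar triangles through the lens centre give W/dₒ = h/dᵢ; with 1/f = 1/dₒ + 1/dᵢ this gives W = h·(dₒ − f)/f.
W = 14.9 mm × (55800 − 487) / 487 = 14.9 × 113.5791 ≈ 1692.328 mm = 1.69233 m.

1.692 m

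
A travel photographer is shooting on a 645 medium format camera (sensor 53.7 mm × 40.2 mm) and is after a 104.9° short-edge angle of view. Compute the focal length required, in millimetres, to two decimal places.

From α = 2·arctan(h/2f) we get f = h / (2·tan(α/2)).
With h = 40.2 mm and α/2 = 52.45°, tan(α/2) ≈ 1.30087, so f ≈ 40.2 / 2.60175 ≈ 15.4512 mm.

15.45 mm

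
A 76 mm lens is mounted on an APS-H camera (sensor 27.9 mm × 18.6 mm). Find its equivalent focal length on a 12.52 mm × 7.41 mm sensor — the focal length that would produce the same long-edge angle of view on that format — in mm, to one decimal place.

Equal angle of view means equal width/f ratio, so f₂ = f₁ · (width₂/width₁) = 76 × 12.52/27.9.
f₂ = 76 × 0.44875 ≈ 34.105 mm.

34.1 mm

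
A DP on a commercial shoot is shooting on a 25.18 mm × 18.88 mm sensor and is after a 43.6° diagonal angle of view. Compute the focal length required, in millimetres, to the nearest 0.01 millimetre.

Sensor diagonal = √(25.18² + 18.88²) = √990.4868 ≈ 31.4720 mm.
From α = 2·arctan(d/2f) we get f = d / (2·tan(α/2)).
With d = 31.4720 mm and α/2 = 21.8°, tan(α/2) ≈ 0.39997, so f ≈ 31.4720 / 0.79994 ≈ 39.3428 mm.

39.34 mm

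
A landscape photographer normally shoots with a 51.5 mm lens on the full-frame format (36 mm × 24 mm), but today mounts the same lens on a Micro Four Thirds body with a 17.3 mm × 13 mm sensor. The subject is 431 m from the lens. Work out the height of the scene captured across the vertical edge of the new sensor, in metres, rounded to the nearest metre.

109 m

The focal length stays 51.5 mm; the relevant sensor dimension is now h = 13 mm. Object distance dₒ = 431 m = 431000 mm.
Thin-lens field height W = h·(dₒ − f)/f = 13 × (431000 − 51.5)/51.5 ≈ 108783.117 mm = 108.783 m.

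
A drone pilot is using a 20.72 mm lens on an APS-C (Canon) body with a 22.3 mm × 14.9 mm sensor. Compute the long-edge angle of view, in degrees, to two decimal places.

56.57°

Angle of view α = 2·arctan(w/2f) with w = 22.3 mm and f = 20.72 mm.
w/2f = 0.53813; arctan(0.53813) ≈ 28.2859°, so α ≈ 56.5718°.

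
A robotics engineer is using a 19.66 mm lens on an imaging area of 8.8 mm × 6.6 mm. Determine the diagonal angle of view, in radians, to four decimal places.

0.5456 rad

Sensor diagonal = √(8.8² + 6.6²) = √121.0000 ≈ 11.0000 mm.
Angle of view α = 2·arctan(d/2f) with d = 11.0000 mm and f = 19.66 mm.
d/2f = 0.27976; arctan(0.27976) ≈ 0.2728 rad, so α ≈ 0.5456 rad.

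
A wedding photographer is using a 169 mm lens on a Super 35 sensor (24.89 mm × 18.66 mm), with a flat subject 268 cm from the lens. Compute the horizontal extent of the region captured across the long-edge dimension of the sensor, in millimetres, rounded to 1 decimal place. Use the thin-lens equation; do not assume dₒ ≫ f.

dₒ: 268 cm = 2680 mm.
Similar triangles through the lens centre give W/dₒ = w/dᵢ; with 1/f = 1/dₒ + 1/dᵢ this gives W = w·(dₒ − f)/f.
W = 24.89 mm × (2680 − 169) / 169 = 24.89 × 14.8580 ≈ 369.815 mm.

369.8 mm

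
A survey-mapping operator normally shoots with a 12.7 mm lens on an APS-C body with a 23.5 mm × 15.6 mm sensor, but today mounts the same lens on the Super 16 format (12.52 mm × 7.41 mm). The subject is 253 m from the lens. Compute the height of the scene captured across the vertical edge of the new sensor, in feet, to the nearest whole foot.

484 ft

The focal length stays 12.7 mm; the relevant sensor dimension is now h = 7.41 mm. Object distance dₒ = 253 m = 253000 mm.
Thin-lens field height W = h·(dₒ − f)/f = 7.41 × (253000 − 12.7)/12.7 ≈ 147609.125 mm = 147609.125/304.8 ft = 484.282 ft.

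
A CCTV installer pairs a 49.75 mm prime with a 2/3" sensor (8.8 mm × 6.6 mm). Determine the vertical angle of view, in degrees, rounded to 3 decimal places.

Angle of view α = 2·arctan(h/2f) with h = 6.6 mm and f = 49.75 mm.
h/2f = 0.06633; arctan(0.06633) ≈ 3.7950°, so α ≈ 7.5899°.

7.590°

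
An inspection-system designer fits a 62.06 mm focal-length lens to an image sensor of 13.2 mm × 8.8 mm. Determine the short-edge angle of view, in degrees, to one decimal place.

8.1°

Angle of view α = 2·arctan(h/2f) with h = 8.8 mm and f = 62.06 mm.
h/2f = 0.07090; arctan(0.07090) ≈ 4.0554°, so α ≈ 8.1109°.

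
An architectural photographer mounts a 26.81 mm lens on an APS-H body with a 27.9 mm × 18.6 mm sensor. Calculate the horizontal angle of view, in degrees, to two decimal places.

Angle of view α = 2·arctan(w/2f) with w = 27.9 mm and f = 26.81 mm.
w/2f = 0.52033; arctan(0.52033) ≈ 27.4892°, so α ≈ 54.9785°.

54.98°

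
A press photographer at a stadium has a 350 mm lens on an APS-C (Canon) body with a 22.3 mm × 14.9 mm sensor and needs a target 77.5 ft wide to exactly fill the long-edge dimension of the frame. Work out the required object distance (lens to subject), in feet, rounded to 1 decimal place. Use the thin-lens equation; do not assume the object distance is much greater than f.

W: 77.5 ft × 304.8 mm/ft = 23622.00 mm.
Magnification m = w/W = dᵢ/dₒ; combined with 1/f = 1/dₒ + 1/dᵢ this gives dₒ = f·(1 + W/w).
dₒ = 350 mm × (1 + 23622/22.3) = 350 × 1060.2825 ≈ 371098.867 mm = 371098.867/304.8 ft = 1217.52 ft.

1217.5 ft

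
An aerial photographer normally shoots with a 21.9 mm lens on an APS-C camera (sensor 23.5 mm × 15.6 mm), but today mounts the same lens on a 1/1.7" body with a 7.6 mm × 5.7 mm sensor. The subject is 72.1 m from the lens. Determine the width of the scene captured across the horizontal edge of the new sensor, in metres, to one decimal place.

25.0 m

The focal length stays 21.9 mm; the relevant sensor dimension is now w = 7.6 mm. Object distance dₒ = 72.1 m = 72100 mm.
Thin-lens field width W = w·(dₒ − f)/f = 7.6 × (72100 − 21.9)/21.9 ≈ 25013.405 mm = 25.0134 m.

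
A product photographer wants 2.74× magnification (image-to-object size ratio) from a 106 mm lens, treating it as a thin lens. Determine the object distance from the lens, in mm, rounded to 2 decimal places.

With m = dᵢ/dₒ and 1/f = 1/dₒ + 1/dᵢ, substituting dᵢ = m·dₒ gives 1/f = (1 + 1/m)/dₒ, hence dₒ = f·(1 + 1/m).
dₒ = 106 × (1 + 1/2.74) = 106 × 1.36496 ≈ 144.686 mm.

144.69 mm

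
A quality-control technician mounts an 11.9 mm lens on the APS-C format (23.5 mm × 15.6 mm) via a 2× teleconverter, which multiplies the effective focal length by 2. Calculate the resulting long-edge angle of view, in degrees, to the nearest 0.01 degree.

Effective focal length f = 11.9 × 2 = 23.8 mm.
α = 2·arctan(23.5 / (2 × 23.8)) = 2·arctan(0.49370) ≈ 52.5509°.

52.55°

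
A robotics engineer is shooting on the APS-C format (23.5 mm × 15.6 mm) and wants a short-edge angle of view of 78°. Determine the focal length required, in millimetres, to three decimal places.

9.632 mm

From α = 2·arctan(h/2f) we get f = h / (2·tan(α/2)).
With h = 15.6 mm and α/2 = 39°, tan(α/2) ≈ 0.80978, so f ≈ 15.6 / 1.61957 ≈ 9.6322 mm.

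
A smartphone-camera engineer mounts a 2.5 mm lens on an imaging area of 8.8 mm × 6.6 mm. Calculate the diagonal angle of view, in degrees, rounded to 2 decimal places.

Sensor diagonal = √(8.8² + 6.6²) = √121.0000 ≈ 11.0000 mm.
Angle of view α = 2·arctan(d/2f) with d = 11.0000 mm and f = 2.5 mm.
d/2f = 2.20000; arctan(2.20000) ≈ 65.5560°, so α ≈ 131.1121°.

131.11°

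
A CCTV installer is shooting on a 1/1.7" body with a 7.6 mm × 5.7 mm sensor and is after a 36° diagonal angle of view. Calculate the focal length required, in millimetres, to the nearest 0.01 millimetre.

Sensor diagonal = √(7.6² + 5.7²) = √90.2500 ≈ 9.5000 mm.
From α = 2·arctan(d/2f) we get f = d / (2·tan(α/2)).
With d = 9.5000 mm and α/2 = 18°, tan(α/2) ≈ 0.32492, so f ≈ 9.5000 / 0.64984 ≈ 14.6190 mm.

14.62 mm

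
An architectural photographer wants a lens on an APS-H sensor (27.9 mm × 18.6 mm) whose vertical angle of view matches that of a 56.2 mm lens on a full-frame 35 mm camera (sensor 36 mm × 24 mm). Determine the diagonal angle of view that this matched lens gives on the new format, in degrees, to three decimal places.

Equal vertical AOV ⇒ f₂ = f₁ · 18.6/24 = 56.2 × 0.77500 ≈ 43.5550 mm.
Sensor diagonal = √(27.9² + 18.6²) = √1124.3700 ≈ 33.5316 mm.
Diagonal AOV on the new format = 2·arctan(33.5316 / (2 × 43.5550)) = 2·arctan(0.38493) ≈ 42.1069°.

42.107°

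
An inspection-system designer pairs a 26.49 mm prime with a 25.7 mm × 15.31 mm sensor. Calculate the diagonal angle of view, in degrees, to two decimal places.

58.90°

Sensor diagonal = √(25.7² + 15.31²) = √894.8861 ≈ 29.9146 mm.
Angle of view α = 2·arctan(d/2f) with d = 29.9146 mm and f = 26.49 mm.
d/2f = 0.56464; arctan(0.56464) ≈ 29.4508°, so α ≈ 58.9017°.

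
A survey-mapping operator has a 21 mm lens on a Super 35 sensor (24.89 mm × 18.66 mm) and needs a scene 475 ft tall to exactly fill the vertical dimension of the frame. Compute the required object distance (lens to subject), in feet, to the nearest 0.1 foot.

534.6 ft

W: 475 ft × 304.8 mm/ft = 144780.00 mm.
Magnification m = h/W = dᵢ/dₒ; combined with 1/f = 1/dₒ + 1/dᵢ this gives dₒ = f·(1 + W/h).
dₒ = 21 mm × (1 + 144780/18.66) = 21 × 7759.8422 ≈ 162956.686 mm = 162956.686/304.8 ft = 534.635 ft.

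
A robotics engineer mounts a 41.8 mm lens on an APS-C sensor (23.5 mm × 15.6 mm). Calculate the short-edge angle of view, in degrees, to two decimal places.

21.14°

Angle of view α = 2·arctan(h/2f) with h = 15.6 mm and f = 41.8 mm.
h/2f = 0.18660; arctan(0.18660) ≈ 10.5700°, so α ≈ 21.1400°.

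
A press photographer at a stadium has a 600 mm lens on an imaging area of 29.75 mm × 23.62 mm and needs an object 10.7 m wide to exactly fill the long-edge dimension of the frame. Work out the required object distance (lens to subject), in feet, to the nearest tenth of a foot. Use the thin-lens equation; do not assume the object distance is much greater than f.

W: 10.7 m = 10700 mm.
Magnification m = w/W = dᵢ/dₒ; combined with 1/f = 1/dₒ + 1/dᵢ this gives dₒ = f·(1 + W/w).
dₒ = 600 mm × (1 + 10700/29.75) = 600 × 360.6639 ≈ 216398.319 mm = 216398.319/304.8 ft = 709.968 ft.

710.0 ft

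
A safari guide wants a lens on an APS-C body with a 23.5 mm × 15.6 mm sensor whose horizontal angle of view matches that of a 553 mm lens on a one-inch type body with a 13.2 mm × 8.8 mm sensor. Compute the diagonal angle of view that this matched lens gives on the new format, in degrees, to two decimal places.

1.64°

Equal horizontal AOV ⇒ f₂ = f₁ · 23.5/13.2 = 553 × 1.78030 ≈ 984.5076 mm.
Sensor diagonal = √(23.5² + 15.6²) = √795.6100 ≈ 28.2066 mm.
Diagonal AOV on the new format = 2·arctan(28.2066 / (2 × 984.5076)) = 2·arctan(0.01433) ≈ 1.6414°.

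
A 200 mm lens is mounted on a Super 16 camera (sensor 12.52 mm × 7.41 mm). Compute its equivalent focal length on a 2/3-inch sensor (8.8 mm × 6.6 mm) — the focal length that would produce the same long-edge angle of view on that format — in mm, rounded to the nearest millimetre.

141 mm

Equal angle of view means equal width/f ratio, so f₂ = f₁ · (width₂/width₁) = 200 × 8.8/12.52.
f₂ = 200 × 0.70288 ≈ 140.575 mm.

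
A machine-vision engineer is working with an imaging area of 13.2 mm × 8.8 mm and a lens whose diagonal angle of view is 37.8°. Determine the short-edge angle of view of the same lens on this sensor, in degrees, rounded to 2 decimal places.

21.51°

Sensor diagonal = √(13.2² + 8.8²) = √251.6800 ≈ 15.8644 mm.
From the diagonal AOV: f = 15.8644 / (2·tan(18.9°)) = 15.8644 / 0.68475 ≈ 23.1681 mm.
Short-edge AOV = 2·arctan(8.8 / (2 × 23.1681)) = 2·arctan(0.18992) ≈ 21.5067°.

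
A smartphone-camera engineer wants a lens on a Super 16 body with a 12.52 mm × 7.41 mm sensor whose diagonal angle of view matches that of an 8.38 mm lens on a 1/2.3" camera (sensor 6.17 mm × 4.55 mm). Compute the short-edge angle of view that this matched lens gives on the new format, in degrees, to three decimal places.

26.229°

Sensor diagonal = √(6.17² + 4.55²) = √58.7714 ≈ 7.6663 mm.
Sensor diagonal = √(12.52² + 7.41²) = √211.6585 ≈ 14.5485 mm.
Equal diagonal AOV ⇒ f₂ = f₁ · 14.5485/7.6663 = 8.38 × 1.89773 ≈ 15.9030 mm.
Short-edge AOV on the new format = 2·arctan(7.41 / (2 × 15.9030)) = 2·arctan(0.23298) ≈ 26.2291°.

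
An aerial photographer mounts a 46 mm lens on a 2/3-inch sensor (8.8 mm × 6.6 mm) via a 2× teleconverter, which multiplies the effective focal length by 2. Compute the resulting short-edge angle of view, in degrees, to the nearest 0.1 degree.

4.1°

Effective focal length f = 46 × 2 = 92 mm.
α = 2·arctan(6.6 / (2 × 92)) = 2·arctan(0.03587) ≈ 4.1086°.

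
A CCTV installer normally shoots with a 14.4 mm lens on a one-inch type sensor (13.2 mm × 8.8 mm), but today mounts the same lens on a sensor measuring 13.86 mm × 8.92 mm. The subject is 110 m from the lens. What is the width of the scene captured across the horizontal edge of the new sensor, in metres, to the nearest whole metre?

The focal length stays 14.4 mm; the relevant sensor dimension is now w = 13.86 mm. Object distance dₒ = 110 m = 110000 mm.
Thin-lens field width W = w·(dₒ − f)/f = 13.86 × (110000 − 14.4)/14.4 ≈ 105861.140 mm = 105.861 m.

106 m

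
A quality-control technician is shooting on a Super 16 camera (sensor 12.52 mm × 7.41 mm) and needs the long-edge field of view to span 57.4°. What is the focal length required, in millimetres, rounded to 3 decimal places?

From α = 2·arctan(w/2f) we get f = w / (2·tan(α/2)).
With w = 12.52 mm and α/2 = 28.7°, tan(α/2) ≈ 0.54748, so f ≈ 12.52 / 1.09497 ≈ 11.4341 mm.

11.434 mm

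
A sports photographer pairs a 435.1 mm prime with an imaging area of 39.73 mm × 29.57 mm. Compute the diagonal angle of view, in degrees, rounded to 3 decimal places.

6.515°

Sensor diagonal = √(39.73² + 29.57²) = √2452.8578 ≈ 49.5263 mm.
Angle of view α = 2·arctan(d/2f) with d = 49.5263 mm and f = 435.1 mm.
d/2f = 0.05691; arctan(0.05691) ≈ 3.2574°, so α ≈ 6.5148°.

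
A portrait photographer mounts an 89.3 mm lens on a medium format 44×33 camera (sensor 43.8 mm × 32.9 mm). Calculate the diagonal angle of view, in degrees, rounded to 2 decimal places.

Sensor diagonal = √(43.8² + 32.9²) = √3000.8500 ≈ 54.7800 mm.
Angle of view α = 2·arctan(d/2f) with d = 54.7800 mm and f = 89.3 mm.
d/2f = 0.30672; arctan(0.30672) ≈ 17.0518°, so α ≈ 34.1035°.

34.10°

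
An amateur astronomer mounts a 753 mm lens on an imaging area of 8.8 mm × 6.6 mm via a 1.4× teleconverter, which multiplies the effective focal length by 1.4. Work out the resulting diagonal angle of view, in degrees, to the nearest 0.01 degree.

Effective focal length f = 753 × 1.4 = 1054.2 mm.
Sensor diagonal = √(8.8² + 6.6²) = √121.0000 ≈ 11.0000 mm.
α = 2·arctan(11.000 / (2 × 1054.2)) = 2·arctan(0.00522) ≈ 0.5978°.

0.60°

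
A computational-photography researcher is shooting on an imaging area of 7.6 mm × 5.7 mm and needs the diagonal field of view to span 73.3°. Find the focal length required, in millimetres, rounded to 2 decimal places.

Sensor diagonal = √(7.6² + 5.7²) = √90.2500 ≈ 9.5000 mm.
From α = 2·arctan(d/2f) we get f = d / (2·tan(α/2)).
With d = 9.5000 mm and α/2 = 36.65°, tan(α/2) ≈ 0.74402, so f ≈ 9.5000 / 1.48804 ≈ 6.3842 mm.

6.38 mm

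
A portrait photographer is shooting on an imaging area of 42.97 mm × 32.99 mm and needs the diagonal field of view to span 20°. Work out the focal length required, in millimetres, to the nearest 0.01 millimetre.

Sensor diagonal = √(42.97² + 32.99²) = √2934.7610 ≈ 54.1734 mm.
From α = 2·arctan(d/2f) we get f = d / (2·tan(α/2)).
With d = 54.1734 mm and α/2 = 10°, tan(α/2) ≈ 0.17633, so f ≈ 54.1734 / 0.35265 ≈ 153.6164 mm.

153.62 mm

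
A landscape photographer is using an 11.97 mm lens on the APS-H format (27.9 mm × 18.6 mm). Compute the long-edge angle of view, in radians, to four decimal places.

Angle of view α = 2·arctan(w/2f) with w = 27.9 mm and f = 11.97 mm.
w/2f = 1.16541; arctan(1.16541) ≈ 0.8616 rad, so α ≈ 1.7233 rad.

1.7233 rad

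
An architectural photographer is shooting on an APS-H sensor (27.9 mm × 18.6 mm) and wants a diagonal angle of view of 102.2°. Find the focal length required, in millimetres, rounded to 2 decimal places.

13.53 mm

Sensor diagonal = √(27.9² + 18.6²) = √1124.3700 ≈ 33.5316 mm.
From α = 2·arctan(d/2f) we get f = d / (2·tan(α/2)).
With d = 33.5316 mm and α/2 = 51.1°, tan(α/2) ≈ 1.23931, so f ≈ 33.5316 / 2.47863 ≈ 13.5283 mm.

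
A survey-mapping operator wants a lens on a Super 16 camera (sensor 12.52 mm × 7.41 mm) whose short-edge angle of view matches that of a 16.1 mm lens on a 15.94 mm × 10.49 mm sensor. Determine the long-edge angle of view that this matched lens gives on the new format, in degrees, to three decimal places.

Equal short-edge AOV ⇒ f₂ = f₁ · 7.41/10.49 = 16.1 × 0.70639 ≈ 11.3728 mm.
Long-edge AOV on the new format = 2·arctan(12.52 / (2 × 11.3728)) = 2·arctan(0.55043) ≈ 57.6598°.

57.660°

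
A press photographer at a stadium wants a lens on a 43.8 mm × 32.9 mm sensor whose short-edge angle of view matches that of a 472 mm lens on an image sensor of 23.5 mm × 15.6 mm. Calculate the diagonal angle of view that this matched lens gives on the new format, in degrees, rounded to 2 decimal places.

Equal short-edge AOV ⇒ f₂ = f₁ · 32.9/15.6 = 472 × 2.10897 ≈ 995.4359 mm.
Sensor diagonal = √(43.8² + 32.9²) = √3000.8500 ≈ 54.7800 mm.
Diagonal AOV on the new format = 2·arctan(54.7800 / (2 × 995.4359)) = 2·arctan(0.02752) ≈ 3.1523°.

3.15°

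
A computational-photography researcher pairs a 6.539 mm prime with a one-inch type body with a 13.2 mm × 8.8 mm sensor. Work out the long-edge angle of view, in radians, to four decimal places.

1.5801 rad

Angle of view α = 2·arctan(w/2f) with w = 13.2 mm and f = 6.539 mm.
w/2f = 1.00933; arctan(1.00933) ≈ 0.7900 rad, so α ≈ 1.5801 rad.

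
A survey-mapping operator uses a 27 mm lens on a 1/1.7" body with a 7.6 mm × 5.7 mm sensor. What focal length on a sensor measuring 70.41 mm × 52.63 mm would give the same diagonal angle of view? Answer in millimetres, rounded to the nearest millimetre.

250 mm

Sensor diagonal = √(7.6² + 5.7²) = √90.2500 ≈ 9.5000 mm.
Sensor diagonal = √(70.41² + 52.63²) = √7727.4850 ≈ 87.9061 mm.
Equal angle of view means equal diagonal/f ratio, so f₂ = f₁ · (diagonal₂/diagonal₁) = 27 × 87.9061/9.5000.
f₂ = 27 × 9.25328 ≈ 249.838 mm.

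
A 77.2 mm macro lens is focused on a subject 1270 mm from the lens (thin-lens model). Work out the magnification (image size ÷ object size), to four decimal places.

0.0647×

Thin lens: 1/f = 1/dₒ + 1/dᵢ → 1/dᵢ = 1/77.2 − 1/1270 = 0.0121660 mm⁻¹, so dᵢ ≈ 82.1965 mm.
Magnification m = dᵢ/dₒ = 82.1965/1270 ≈ 0.06472.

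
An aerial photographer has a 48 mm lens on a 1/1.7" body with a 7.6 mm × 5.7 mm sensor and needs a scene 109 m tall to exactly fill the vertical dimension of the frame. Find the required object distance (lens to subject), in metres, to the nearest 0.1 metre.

917.9 m

W: 109 m = 109000 mm.
Magnification m = h/W = dᵢ/dₒ; combined with 1/f = 1/dₒ + 1/dᵢ this gives dₒ = f·(1 + W/h).
dₒ = 48 mm × (1 + 109000/5.7) = 48 × 19123.8070 ≈ 917942.737 mm = 917.943 m.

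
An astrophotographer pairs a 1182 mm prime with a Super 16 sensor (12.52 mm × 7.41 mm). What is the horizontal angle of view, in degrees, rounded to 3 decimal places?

0.607°

Angle of view α = 2·arctan(w/2f) with w = 12.52 mm and f = 1182 mm.
w/2f = 0.00530; arctan(0.00530) ≈ 0.3034°, so α ≈ 0.6069°.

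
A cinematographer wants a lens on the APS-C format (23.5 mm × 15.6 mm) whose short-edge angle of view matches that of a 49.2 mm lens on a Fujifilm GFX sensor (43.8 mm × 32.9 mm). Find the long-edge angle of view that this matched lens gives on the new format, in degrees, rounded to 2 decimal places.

53.47°

Equal short-edge AOV ⇒ f₂ = f₁ · 15.6/32.9 = 49.2 × 0.47416 ≈ 23.3289 mm.
Long-edge AOV on the new format = 2·arctan(23.5 / (2 × 23.3289)) = 2·arctan(0.50367) ≈ 53.4658°.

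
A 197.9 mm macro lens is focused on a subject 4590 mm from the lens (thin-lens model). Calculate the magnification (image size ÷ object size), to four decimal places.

Thin lens: 1/f = 1/dₒ + 1/dᵢ → 1/dᵢ = 1/197.9 − 1/4590 = 0.0048352 mm⁻¹, so dᵢ ≈ 206.8170 mm.
Magnification m = dᵢ/dₒ = 206.8170/4590 ≈ 0.04506.

0.0451×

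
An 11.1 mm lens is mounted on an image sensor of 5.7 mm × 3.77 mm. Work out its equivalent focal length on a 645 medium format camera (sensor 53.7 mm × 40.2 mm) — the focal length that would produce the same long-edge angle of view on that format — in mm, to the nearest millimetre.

Equal angle of view means equal width/f ratio, so f₂ = f₁ · (width₂/width₁) = 11.1 × 53.7/5.7.
f₂ = 11.1 × 9.42105 ≈ 104.574 mm.

105 mm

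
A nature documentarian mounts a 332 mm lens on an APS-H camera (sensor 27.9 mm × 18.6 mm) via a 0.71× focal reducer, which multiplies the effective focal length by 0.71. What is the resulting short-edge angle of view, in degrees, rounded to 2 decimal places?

4.52°

Effective focal length f = 332 × 0.71 = 235.72 mm.
α = 2·arctan(18.6 / (2 × 235.72)) = 2·arctan(0.03945) ≈ 4.5187°.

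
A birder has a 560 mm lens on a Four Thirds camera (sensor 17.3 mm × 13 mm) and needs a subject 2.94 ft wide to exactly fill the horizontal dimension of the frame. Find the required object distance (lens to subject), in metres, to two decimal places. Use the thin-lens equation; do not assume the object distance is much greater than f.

W: 2.94 ft × 304.8 mm/ft = 896.11 mm.
Magnification m = w/W = dᵢ/dₒ; combined with 1/f = 1/dₒ + 1/dᵢ this gives dₒ = f·(1 + W/w).
dₒ = 560 mm × (1 + 896.112/17.3) = 560 × 52.7984 ≈ 29567.093 mm = 29.5671 m.

29.57 m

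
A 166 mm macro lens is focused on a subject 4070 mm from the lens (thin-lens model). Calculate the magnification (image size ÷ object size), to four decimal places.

Thin lens: 1/f = 1/dₒ + 1/dᵢ → 1/dᵢ = 1/166 − 1/4070 = 0.0057784 mm⁻¹, so dᵢ ≈ 173.0584 mm.
Magnification m = dᵢ/dₒ = 173.0584/4070 ≈ 0.04252.

0.0425×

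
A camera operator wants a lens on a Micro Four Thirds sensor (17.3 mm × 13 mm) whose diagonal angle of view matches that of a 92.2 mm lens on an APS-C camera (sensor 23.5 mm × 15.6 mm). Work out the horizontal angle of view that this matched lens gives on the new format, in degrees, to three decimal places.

Sensor diagonal = √(23.5² + 15.6²) = √795.6100 ≈ 28.2066 mm.
Sensor diagonal = √(17.3² + 13²) = √468.2900 ≈ 21.6400 mm.
Equal diagonal AOV ⇒ f₂ = f₁ · 21.6400/28.2066 = 92.2 × 0.76720 ≈ 70.7356 mm.
Horizontal AOV on the new format = 2·arctan(17.3 / (2 × 70.7356)) = 2·arctan(0.12229) ≈ 13.9437°.

13.944°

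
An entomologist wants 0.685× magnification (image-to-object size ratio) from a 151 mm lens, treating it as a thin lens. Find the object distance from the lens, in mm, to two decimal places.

371.44 mm

With m = dᵢ/dₒ and 1/f = 1/dₒ + 1/dᵢ, substituting dᵢ = m·dₒ gives 1/f = (1 + 1/m)/dₒ, hence dₒ = f·(1 + 1/m).
dₒ = 151 × (1 + 1/0.685) = 151 × 2.45985 ≈ 371.438 mm.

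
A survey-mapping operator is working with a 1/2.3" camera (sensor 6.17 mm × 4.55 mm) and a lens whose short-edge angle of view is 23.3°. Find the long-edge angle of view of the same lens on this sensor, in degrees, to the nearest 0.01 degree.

31.24°

From the short-edge AOV: f = 4.55 / (2·tan(11.65°)) = 4.55 / 0.41236 ≈ 11.0340 mm.
Long-edge AOV = 2·arctan(6.17 / (2 × 11.0340)) = 2·arctan(0.27959) ≈ 31.2408°.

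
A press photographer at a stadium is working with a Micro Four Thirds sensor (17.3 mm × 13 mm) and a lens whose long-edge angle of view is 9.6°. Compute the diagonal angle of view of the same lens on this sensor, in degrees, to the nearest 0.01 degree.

11.99°

From the long-edge AOV: f = 17.3 / (2·tan(4.8°)) = 17.3 / 0.16794 ≈ 103.0101 mm.
Sensor diagonal = √(17.3² + 13²) = √468.2900 ≈ 21.6400 mm.
Diagonal AOV = 2·arctan(21.6400 / (2 × 103.0101)) = 2·arctan(0.10504) ≈ 11.9925°.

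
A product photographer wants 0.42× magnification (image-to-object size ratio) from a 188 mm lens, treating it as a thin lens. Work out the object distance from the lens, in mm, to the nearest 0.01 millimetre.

With m = dᵢ/dₒ and 1/f = 1/dₒ + 1/dᵢ, substituting dᵢ = m·dₒ gives 1/f = (1 + 1/m)/dₒ, hence dₒ = f·(1 + 1/m).
dₒ = 188 × (1 + 1/0.42) = 188 × 3.38095 ≈ 635.619 mm.

635.62 mm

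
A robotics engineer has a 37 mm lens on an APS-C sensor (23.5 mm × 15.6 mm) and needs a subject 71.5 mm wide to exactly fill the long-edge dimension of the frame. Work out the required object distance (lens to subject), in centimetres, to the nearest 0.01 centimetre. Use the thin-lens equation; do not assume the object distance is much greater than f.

14.96 cm

Magnification m = w/W = dᵢ/dₒ; combined with 1/f = 1/dₒ + 1/dᵢ this gives dₒ = f·(1 + W/w).
dₒ = 37 mm × (1 + 71.5/23.5) = 37 × 4.0426 ≈ 149.574 mm = 14.9574 cm.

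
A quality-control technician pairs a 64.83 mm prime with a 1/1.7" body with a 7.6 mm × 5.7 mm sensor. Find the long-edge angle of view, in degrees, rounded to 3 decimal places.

6.709°

Angle of view α = 2·arctan(w/2f) with w = 7.6 mm and f = 64.83 mm.
w/2f = 0.05861; arctan(0.05861) ≈ 3.3545°, so α ≈ 6.7091°.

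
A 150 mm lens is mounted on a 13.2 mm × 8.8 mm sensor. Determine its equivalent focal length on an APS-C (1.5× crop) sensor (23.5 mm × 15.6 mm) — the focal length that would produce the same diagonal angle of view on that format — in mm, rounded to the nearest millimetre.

Sensor diagonal = √(13.2² + 8.8²) = √251.6800 ≈ 15.8644 mm.
Sensor diagonal = √(23.5² + 15.6²) = √795.6100 ≈ 28.2066 mm.
Equal angle of view means equal diagonal/f ratio, so f₂ = f₁ · (diagonal₂/diagonal₁) = 150 × 28.2066/15.8644.
f₂ = 150 × 1.77798 ≈ 266.696 mm.

267 mm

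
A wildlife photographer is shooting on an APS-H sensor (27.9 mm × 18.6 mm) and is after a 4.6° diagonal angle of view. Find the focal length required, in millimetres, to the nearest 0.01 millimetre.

Sensor diagonal = √(27.9² + 18.6²) = √1124.3700 ≈ 33.5316 mm.
From α = 2·arctan(d/2f) we get f = d / (2·tan(α/2)).
With d = 33.5316 mm and α/2 = 2.3°, tan(α/2) ≈ 0.04016, so f ≈ 33.5316 / 0.08033 ≈ 417.4323 mm.

417.43 mm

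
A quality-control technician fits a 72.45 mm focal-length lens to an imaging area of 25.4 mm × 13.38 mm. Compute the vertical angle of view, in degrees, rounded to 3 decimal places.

10.551°

Angle of view α = 2·arctan(h/2f) with h = 13.38 mm and f = 72.45 mm.
h/2f = 0.09234; arctan(0.09234) ≈ 5.2757°, so α ≈ 10.5514°.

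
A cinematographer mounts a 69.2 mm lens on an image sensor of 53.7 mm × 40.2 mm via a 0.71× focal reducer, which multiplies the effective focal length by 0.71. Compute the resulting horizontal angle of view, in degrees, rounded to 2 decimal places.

Effective focal length f = 69.2 × 0.71 = 49.132 mm.
α = 2·arctan(53.7 / (2 × 49.132)) = 2·arctan(0.54649) ≈ 57.3121°.

57.31°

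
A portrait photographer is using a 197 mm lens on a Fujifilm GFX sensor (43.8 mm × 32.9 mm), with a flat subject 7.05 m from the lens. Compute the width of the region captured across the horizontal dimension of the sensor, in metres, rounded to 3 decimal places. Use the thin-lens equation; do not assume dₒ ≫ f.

dₒ: 7.05 m = 7050 mm.
Similar triangles through the lens centre give W/dₒ = w/dᵢ; with 1/f = 1/dₒ + 1/dᵢ this gives W = w·(dₒ − f)/f.
W = 43.8 mm × (7050 − 197) / 197 = 43.8 × 34.7868 ≈ 1523.662 mm = 1.52366 m.

1.524 m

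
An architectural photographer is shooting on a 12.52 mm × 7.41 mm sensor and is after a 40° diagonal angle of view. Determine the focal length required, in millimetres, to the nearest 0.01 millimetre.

Sensor diagonal = √(12.52² + 7.41²) = √211.6585 ≈ 14.5485 mm.
From α = 2·arctan(d/2f) we get f = d / (2·tan(α/2)).
With d = 14.5485 mm and α/2 = 20°, tan(α/2) ≈ 0.36397, so f ≈ 14.5485 / 0.72794 ≈ 19.9858 mm.

19.99 mm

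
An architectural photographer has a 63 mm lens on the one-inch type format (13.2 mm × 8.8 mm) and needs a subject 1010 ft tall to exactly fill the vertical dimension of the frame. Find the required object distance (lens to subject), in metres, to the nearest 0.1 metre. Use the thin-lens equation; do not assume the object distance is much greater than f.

W: 1010 ft × 304.8 mm/ft = 307847.99 mm.
Magnification m = h/W = dᵢ/dₒ; combined with 1/f = 1/dₒ + 1/dᵢ this gives dₒ = f·(1 + W/h).
dₒ = 63 mm × (1 + 307848/8.8) = 63 × 34983.7262 ≈ 2203974.748 mm = 2203.97 m.

2204.0 m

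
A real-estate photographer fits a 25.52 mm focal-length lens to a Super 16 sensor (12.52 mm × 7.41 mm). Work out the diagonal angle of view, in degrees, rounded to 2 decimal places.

Sensor diagonal = √(12.52² + 7.41²) = √211.6585 ≈ 14.5485 mm.
Angle of view α = 2·arctan(d/2f) with d = 14.5485 mm and f = 25.52 mm.
d/2f = 0.28504; arctan(0.28504) ≈ 15.9097°, so α ≈ 31.8194°.

31.82°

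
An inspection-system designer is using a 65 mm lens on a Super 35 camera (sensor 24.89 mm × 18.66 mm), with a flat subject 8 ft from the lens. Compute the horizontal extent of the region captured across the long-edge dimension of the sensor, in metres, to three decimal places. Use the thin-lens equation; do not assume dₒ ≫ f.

dₒ: 8 ft × 304.8 mm/ft = 2438.40 mm.
Similar triangles through the lens centre give W/dₒ = w/dᵢ; with 1/f = 1/dₒ + 1/dᵢ this gives W = w·(dₒ − f)/f.
W = 24.89 mm × (2438.4 − 65) / 65 = 24.89 × 36.5138 ≈ 908.830 mm = 0.90883 m.

0.909 m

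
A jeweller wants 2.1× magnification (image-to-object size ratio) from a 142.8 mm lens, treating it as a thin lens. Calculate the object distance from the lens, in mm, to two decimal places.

210.80 mm

With m = dᵢ/dₒ and 1/f = 1/dₒ + 1/dᵢ, substituting dᵢ = m·dₒ gives 1/f = (1 + 1/m)/dₒ, hence dₒ = f·(1 + 1/m).
dₒ = 142.8 × (1 + 1/2.1) = 142.8 × 1.47619 ≈ 210.800 mm.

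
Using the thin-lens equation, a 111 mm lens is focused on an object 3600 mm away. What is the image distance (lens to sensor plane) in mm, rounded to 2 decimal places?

114.53 mm

1/dᵢ = 1/f − 1/dₒ = 1/111 − 1/3600 = 0.0087312 mm⁻¹.
dᵢ = 1/0.0087312 ≈ 114.5314 mm.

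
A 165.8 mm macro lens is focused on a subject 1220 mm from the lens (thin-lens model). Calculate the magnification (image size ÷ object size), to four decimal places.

0.1573×

Thin lens: 1/f = 1/dₒ + 1/dᵢ → 1/dᵢ = 1/165.8 − 1/1220 = 0.0052117 mm⁻¹, so dᵢ ≈ 191.8763 mm.
Magnification m = dᵢ/dₒ = 191.8763/1220 ≈ 0.15728.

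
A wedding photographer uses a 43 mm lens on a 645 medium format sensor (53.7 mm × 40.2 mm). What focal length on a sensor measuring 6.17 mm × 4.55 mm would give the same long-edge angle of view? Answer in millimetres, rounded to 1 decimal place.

4.9 mm

Equal angle of view means equal width/f ratio, so f₂ = f₁ · (width₂/width₁) = 43 × 6.17/53.7.
f₂ = 43 × 0.11490 ≈ 4.941 mm.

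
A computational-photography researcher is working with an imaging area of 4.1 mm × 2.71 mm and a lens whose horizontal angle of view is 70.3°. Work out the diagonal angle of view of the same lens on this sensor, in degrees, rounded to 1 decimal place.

From the horizontal AOV: f = 4.1 / (2·tan(35.15°)) = 4.1 / 1.40823 ≈ 2.9115 mm.
Sensor diagonal = √(4.1² + 2.71²) = √24.1541 ≈ 4.9147 mm.
Diagonal AOV = 2·arctan(4.9147 / (2 × 2.9115)) = 2·arctan(0.84403) ≈ 80.3305°.

80.3°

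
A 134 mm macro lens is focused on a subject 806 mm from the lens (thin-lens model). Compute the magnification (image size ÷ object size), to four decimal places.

0.1994×

Thin lens: 1/f = 1/dₒ + 1/dᵢ → 1/dᵢ = 1/134 − 1/806 = 0.0062220 mm⁻¹, so dᵢ ≈ 160.7202 mm.
Magnification m = dᵢ/dₒ = 160.7202/806 ≈ 0.19940.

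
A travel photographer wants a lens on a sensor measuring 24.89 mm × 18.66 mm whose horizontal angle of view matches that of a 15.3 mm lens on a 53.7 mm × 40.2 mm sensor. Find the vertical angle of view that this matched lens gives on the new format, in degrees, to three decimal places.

105.524°

Equal horizontal AOV ⇒ f₂ = f₁ · 24.89/53.7 = 15.3 × 0.46350 ≈ 7.0916 mm.
Vertical AOV on the new format = 2·arctan(18.66 / (2 × 7.0916)) = 2·arctan(1.31565) ≈ 105.5244°.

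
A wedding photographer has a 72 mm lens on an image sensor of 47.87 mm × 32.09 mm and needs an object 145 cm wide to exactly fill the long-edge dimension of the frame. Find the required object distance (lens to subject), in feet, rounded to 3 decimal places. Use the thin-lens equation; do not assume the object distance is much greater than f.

7.391 ft

W: 145 cm = 1450 mm.
Magnification m = w/W = dᵢ/dₒ; combined with 1/f = 1/dₒ + 1/dᵢ this gives dₒ = f·(1 + W/w).
dₒ = 72 mm × (1 + 1450/47.87) = 72 × 31.2904 ≈ 2252.907 mm = 2252.907/304.8 ft = 7.39143 ft.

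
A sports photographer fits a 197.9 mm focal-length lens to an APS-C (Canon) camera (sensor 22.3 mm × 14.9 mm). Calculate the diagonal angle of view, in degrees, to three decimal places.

7.753°

Sensor diagonal = √(22.3² + 14.9²) = √719.3000 ≈ 26.8198 mm.
Angle of view α = 2·arctan(d/2f) with d = 26.8198 mm and f = 197.9 mm.
d/2f = 0.06776; arctan(0.06776) ≈ 3.8765°, so α ≈ 7.7530°.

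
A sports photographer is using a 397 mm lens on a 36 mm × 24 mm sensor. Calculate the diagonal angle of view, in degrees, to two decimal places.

Sensor diagonal = √(36² + 24²) = √1872.0000 ≈ 43.2666 mm.
Angle of view α = 2·arctan(d/2f) with d = 43.2666 mm and f = 397 mm.
d/2f = 0.05449; arctan(0.05449) ≈ 3.1191°, so α ≈ 6.2381°.

6.24°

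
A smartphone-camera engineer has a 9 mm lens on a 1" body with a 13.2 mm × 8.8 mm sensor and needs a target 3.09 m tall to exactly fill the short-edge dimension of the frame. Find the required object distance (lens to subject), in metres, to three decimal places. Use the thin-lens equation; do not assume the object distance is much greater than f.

W: 3.09 m = 3090 mm.
Magnification m = h/W = dᵢ/dₒ; combined with 1/f = 1/dₒ + 1/dᵢ this gives dₒ = f·(1 + W/h).
dₒ = 9 mm × (1 + 3090/8.8) = 9 × 352.1364 ≈ 3169.227 mm = 3.16923 m.

3.169 m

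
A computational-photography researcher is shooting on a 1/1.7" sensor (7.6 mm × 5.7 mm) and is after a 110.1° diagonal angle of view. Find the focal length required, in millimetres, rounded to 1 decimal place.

3.3 mm

Sensor diagonal = √(7.6² + 5.7²) = √90.2500 ≈ 9.5000 mm.
From α = 2·arctan(d/2f) we get f = d / (2·tan(α/2)).
With d = 9.5000 mm and α/2 = 55.05°, tan(α/2) ≈ 1.43080, so f ≈ 9.5000 / 2.86161 ≈ 3.3198 mm.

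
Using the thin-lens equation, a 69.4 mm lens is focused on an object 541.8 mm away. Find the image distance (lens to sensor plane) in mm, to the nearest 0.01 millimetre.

1/dᵢ = 1/f − 1/dₒ = 1/69.4 − 1/541.8 = 0.0125635 mm⁻¹.
dᵢ = 1/0.0125635 ≈ 79.5955 mm.

79.60 mm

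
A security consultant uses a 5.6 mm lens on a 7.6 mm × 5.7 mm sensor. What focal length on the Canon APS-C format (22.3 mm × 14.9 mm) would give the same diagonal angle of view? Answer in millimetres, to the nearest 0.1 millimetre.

Sensor diagonal = √(7.6² + 5.7²) = √90.2500 ≈ 9.5000 mm.
Sensor diagonal = √(22.3² + 14.9²) = √719.3000 ≈ 26.8198 mm.
Equal angle of view means equal diagonal/f ratio, so f₂ = f₁ · (diagonal₂/diagonal₁) = 5.6 × 26.8198/9.5000.
f₂ = 5.6 × 2.82313 ≈ 15.810 mm.

15.8 mm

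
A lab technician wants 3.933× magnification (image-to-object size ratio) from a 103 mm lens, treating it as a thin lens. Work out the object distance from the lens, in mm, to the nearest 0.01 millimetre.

129.19 mm

With m = dᵢ/dₒ and 1/f = 1/dₒ + 1/dᵢ, substituting dᵢ = m·dₒ gives 1/f = (1 + 1/m)/dₒ, hence dₒ = f·(1 + 1/m).
dₒ = 103 × (1 + 1/3.933) = 103 × 1.25426 ≈ 129.189 mm.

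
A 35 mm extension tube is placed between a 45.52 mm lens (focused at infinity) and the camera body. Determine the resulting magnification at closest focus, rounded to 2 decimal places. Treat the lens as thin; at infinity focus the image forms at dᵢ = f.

The tube moves the image plane from f to f + e, so dᵢ = 45.52 + 35 = 80.52 mm. Focus is achieved when 1/f = 1/dₒ + 1/dᵢ, giving dₒ = 1/(1/f − 1/(f+e)).
Magnification m = dᵢ/dₒ = (f+e)·(1/f − 1/(f+e)) = e/f = 35/45.52 ≈ 0.7689.

0.77×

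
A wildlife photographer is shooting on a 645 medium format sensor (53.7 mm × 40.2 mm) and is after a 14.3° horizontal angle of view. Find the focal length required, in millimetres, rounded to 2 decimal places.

From α = 2·arctan(w/2f) we get f = w / (2·tan(α/2)).
With w = 53.7 mm and α/2 = 7.15°, tan(α/2) ≈ 0.12544, so f ≈ 53.7 / 0.25089 ≈ 214.0416 mm.

214.04 mm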